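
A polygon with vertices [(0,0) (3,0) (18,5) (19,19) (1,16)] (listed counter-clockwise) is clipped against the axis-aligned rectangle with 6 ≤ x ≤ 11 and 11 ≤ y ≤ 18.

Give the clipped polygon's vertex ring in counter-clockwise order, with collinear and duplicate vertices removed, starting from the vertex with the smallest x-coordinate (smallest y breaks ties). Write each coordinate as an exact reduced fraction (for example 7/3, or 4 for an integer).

1. After x ≥ 6: [(6,1) (18,5) (19,19) (6,101/6)]
2. After x ≤ 11: [(6,1) (11,8/3) (11,53/3) (6,101/6)]
3. After y ≥ 11: [(6,11) (11,11) (11,53/3) (6,101/6)]
4. After y ≤ 18: [(6,11) (11,11) (11,53/3) (6,101/6)]
5. Canonical ring: [(6,11) (11,11) (11,53/3) (6,101/6)]

Clipped polygon: [(6,11) (11,11) (11,53/3) (6,101/6)]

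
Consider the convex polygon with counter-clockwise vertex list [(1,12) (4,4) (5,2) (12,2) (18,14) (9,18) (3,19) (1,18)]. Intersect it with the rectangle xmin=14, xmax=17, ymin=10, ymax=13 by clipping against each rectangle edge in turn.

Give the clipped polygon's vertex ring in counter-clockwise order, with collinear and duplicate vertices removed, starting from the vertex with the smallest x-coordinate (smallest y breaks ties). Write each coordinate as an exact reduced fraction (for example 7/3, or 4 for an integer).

1. After x ≥ 14: [(14,6) (18,14) (14,142/9)]
2. After x ≤ 17: [(14,6) (17,12) (17,130/9) (14,142/9)]
3. After y ≥ 10: [(14,10) (16,10) (17,12) (17,130/9) (14,142/9)]
4. After y ≤ 13: [(14,13) (14,10) (16,10) (17,12) (17,13)]
5. Canonical ring: [(14,10) (16,10) (17,12) (17,13) (14,13)]

Clipped polygon: [(14,10) (16,10) (17,12) (17,13) (14,13)]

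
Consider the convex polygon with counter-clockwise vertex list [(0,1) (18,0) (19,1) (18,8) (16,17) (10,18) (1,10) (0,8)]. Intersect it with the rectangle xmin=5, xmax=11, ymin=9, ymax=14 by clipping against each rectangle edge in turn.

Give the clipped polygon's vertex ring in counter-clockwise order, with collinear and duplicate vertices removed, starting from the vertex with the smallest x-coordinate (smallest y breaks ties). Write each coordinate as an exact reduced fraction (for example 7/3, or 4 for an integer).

1. After x ≥ 5: [(5,13/18) (18,0) (19,1) (18,8) (16,17) (10,18) (5,122/9)]
2. After x ≤ 11: [(5,13/18) (11,7/18) (11,107/6) (10,18) (5,122/9)]
3. After y ≥ 9: [(5,9) (11,9) (11,107/6) (10,18) (5,122/9)]
4. After y ≤ 14: [(5,9) (11,9) (11,14) (11/2,14) (5,122/9)]
5. Canonical ring: [(5,9) (11,9) (11,14) (11/2,14) (5,122/9)]

Clipped polygon: [(5,9) (11,9) (11,14) (11/2,14) (5,122/9)]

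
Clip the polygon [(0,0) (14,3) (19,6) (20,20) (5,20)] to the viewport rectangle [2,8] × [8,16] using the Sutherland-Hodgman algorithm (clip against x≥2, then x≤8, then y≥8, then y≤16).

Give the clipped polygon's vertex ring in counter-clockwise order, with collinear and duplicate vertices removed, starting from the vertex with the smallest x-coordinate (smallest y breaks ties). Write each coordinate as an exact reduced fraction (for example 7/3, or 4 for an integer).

1. After x ≥ 2: [(2,8) (2,3/7) (14,3) (19,6) (20,20) (5,20)]
2. After x ≤ 8: [(2,8) (2,3/7) (8,12/7) (8,20) (5,20)]
3. After y ≥ 8: [(2,8) (2,8) (8,8) (8,20) (5,20)]
4. After y ≤ 16: [(4,16) (2,8) (2,8) (8,8) (8,16)]
5. Canonical ring: [(2,8) (8,8) (8,16) (4,16)]

Clipped polygon: [(2,8) (8,8) (8,16) (4,16)]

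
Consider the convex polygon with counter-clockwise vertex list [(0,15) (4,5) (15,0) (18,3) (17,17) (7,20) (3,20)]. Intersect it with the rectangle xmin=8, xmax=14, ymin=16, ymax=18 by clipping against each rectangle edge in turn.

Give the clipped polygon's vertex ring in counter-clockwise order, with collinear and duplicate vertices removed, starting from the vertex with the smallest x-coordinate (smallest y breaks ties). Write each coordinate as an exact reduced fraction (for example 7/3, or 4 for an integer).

Clipped polygon: [(8,16) (14,16) (14,179/10) (41/3,18) (8,18)]

1. After x ≥ 8: [(8,35/11) (15,0) (18,3) (17,17) (8,197/10)]
2. After x ≤ 14: [(8,35/11) (14,5/11) (14,179/10) (8,197/10)]
3. After y ≥ 16: [(8,16) (14,16) (14,179/10) (8,197/10)]
4. After y ≤ 18: [(8,18) (8,16) (14,16) (14,179/10) (41/3,18)]
5. Canonical ring: [(8,16) (14,16) (14,179/10) (41/3,18) (8,18)]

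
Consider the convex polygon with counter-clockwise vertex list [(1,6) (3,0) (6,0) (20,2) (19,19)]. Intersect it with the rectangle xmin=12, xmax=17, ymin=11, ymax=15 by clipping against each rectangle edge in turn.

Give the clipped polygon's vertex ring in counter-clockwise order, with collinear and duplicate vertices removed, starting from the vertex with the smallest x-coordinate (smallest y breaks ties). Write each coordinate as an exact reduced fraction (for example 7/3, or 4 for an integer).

1. After x ≥ 12: [(12,251/18) (12,6/7) (20,2) (19,19)]
2. After x ≤ 17: [(17,158/9) (12,251/18) (12,6/7) (17,11/7)]
3. After y ≥ 11: [(17,11) (17,158/9) (12,251/18) (12,11)]
4. After y ≤ 15: [(17,11) (17,15) (175/13,15) (12,251/18) (12,11)]
5. Canonical ring: [(12,11) (17,11) (17,15) (175/13,15) (12,251/18)]

Clipped polygon: [(12,11) (17,11) (17,15) (175/13,15) (12,251/18)]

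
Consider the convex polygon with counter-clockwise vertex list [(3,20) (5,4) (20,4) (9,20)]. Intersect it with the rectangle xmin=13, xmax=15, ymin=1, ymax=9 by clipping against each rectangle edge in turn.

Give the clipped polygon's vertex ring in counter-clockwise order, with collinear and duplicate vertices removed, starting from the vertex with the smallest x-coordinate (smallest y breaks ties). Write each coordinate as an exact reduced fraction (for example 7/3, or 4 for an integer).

1. After x ≥ 13: [(13,4) (20,4) (13,156/11)]
2. After x ≤ 15: [(13,4) (15,4) (15,124/11) (13,156/11)]
3. After y ≥ 1: [(13,4) (15,4) (15,124/11) (13,156/11)]
4. After y ≤ 9: [(13,9) (13,4) (15,4) (15,9)]
5. Canonical ring: [(13,4) (15,4) (15,9) (13,9)]

Clipped polygon: [(13,4) (15,4) (15,9) (13,9)]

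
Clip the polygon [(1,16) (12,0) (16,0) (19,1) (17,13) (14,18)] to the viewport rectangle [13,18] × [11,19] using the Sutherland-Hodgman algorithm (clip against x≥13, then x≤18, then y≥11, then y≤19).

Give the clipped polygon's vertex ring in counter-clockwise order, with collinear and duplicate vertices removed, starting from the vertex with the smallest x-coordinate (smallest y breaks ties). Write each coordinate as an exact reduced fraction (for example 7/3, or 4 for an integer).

Clipped polygon: [(13,11) (52/3,11) (17,13) (14,18) (13,232/13)]

1. After x ≥ 13: [(13,232/13) (13,0) (16,0) (19,1) (17,13) (14,18)]
2. After x ≤ 18: [(13,232/13) (13,0) (16,0) (18,2/3) (18,7) (17,13) (14,18)]
3. After y ≥ 11: [(13,232/13) (13,11) (52/3,11) (17,13) (14,18)]
4. After y ≤ 19: [(13,232/13) (13,11) (52/3,11) (17,13) (14,18)]
5. Canonical ring: [(13,11) (52/3,11) (17,13) (14,18) (13,232/13)]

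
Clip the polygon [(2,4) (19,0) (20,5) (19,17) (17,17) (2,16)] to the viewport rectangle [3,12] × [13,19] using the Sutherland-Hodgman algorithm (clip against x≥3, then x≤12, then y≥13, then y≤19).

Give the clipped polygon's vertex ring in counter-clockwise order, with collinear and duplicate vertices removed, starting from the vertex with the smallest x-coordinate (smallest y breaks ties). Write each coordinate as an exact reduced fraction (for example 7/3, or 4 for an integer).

Clipped polygon: [(3,13) (12,13) (12,50/3) (3,241/15)]

1. After x ≥ 3: [(3,64/17) (19,0) (20,5) (19,17) (17,17) (3,241/15)]
2. After x ≤ 12: [(3,64/17) (12,28/17) (12,50/3) (3,241/15)]
3. After y ≥ 13: [(3,13) (12,13) (12,50/3) (3,241/15)]
4. After y ≤ 19: [(3,13) (12,13) (12,50/3) (3,241/15)]
5. Canonical ring: [(3,13) (12,13) (12,50/3) (3,241/15)]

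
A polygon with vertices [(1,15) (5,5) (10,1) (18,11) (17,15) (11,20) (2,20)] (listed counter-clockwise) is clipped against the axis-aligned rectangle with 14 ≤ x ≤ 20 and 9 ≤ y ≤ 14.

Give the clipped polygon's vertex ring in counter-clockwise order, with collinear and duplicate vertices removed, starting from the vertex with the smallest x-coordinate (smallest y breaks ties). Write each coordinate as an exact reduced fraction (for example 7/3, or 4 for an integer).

1. After x ≥ 14: [(14,6) (18,11) (17,15) (14,35/2)]
2. After x ≤ 20: [(14,6) (18,11) (17,15) (14,35/2)]
3. After y ≥ 9: [(14,9) (82/5,9) (18,11) (17,15) (14,35/2)]
4. After y ≤ 14: [(14,14) (14,9) (82/5,9) (18,11) (69/4,14)]
5. Canonical ring: [(14,9) (82/5,9) (18,11) (69/4,14) (14,14)]

Clipped polygon: [(14,9) (82/5,9) (18,11) (69/4,14) (14,14)]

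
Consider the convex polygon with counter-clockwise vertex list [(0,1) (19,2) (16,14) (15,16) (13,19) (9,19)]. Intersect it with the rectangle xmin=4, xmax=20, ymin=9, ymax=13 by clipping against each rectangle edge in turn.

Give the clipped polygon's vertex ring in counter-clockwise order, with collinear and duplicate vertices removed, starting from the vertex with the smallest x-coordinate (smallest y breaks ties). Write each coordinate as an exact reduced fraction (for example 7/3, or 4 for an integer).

1. After x ≥ 4: [(4,9) (4,23/19) (19,2) (16,14) (15,16) (13,19) (9,19)]
2. After x ≤ 20: [(4,9) (4,23/19) (19,2) (16,14) (15,16) (13,19) (9,19)]
3. After y ≥ 9: [(4,9) (4,9) (69/4,9) (16,14) (15,16) (13,19) (9,19)]
4. After y ≤ 13: [(6,13) (4,9) (4,9) (69/4,9) (65/4,13)]
5. Canonical ring: [(4,9) (69/4,9) (65/4,13) (6,13)]

Clipped polygon: [(4,9) (69/4,9) (65/4,13) (6,13)]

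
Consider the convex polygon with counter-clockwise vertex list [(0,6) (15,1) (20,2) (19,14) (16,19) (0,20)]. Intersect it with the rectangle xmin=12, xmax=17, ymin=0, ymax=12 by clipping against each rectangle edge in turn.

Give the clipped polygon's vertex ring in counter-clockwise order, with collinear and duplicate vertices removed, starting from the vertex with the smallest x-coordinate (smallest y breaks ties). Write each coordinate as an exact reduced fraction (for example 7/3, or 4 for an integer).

Clipped polygon: [(12,2) (15,1) (17,7/5) (17,12) (12,12)]

1. After x ≥ 12: [(12,2) (15,1) (20,2) (19,14) (16,19) (12,77/4)]
2. After x ≤ 17: [(12,2) (15,1) (17,7/5) (17,52/3) (16,19) (12,77/4)]
3. After y ≥ 0: [(12,2) (15,1) (17,7/5) (17,52/3) (16,19) (12,77/4)]
4. After y ≤ 12: [(12,12) (12,2) (15,1) (17,7/5) (17,12)]
5. Canonical ring: [(12,2) (15,1) (17,7/5) (17,12) (12,12)]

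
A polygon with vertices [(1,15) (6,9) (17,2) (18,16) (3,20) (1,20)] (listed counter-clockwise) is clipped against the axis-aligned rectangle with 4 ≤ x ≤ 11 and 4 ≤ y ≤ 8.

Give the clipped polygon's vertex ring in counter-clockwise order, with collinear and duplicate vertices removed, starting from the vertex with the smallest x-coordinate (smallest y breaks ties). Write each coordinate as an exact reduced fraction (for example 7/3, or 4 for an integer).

Clipped polygon: [(53/7,8) (11,64/11) (11,8)]

1. After x ≥ 4: [(4,57/5) (6,9) (17,2) (18,16) (4,296/15)]
2. After x ≤ 11: [(4,57/5) (6,9) (11,64/11) (11,268/15) (4,296/15)]
3. After y ≥ 4: [(4,57/5) (6,9) (11,64/11) (11,268/15) (4,296/15)]
4. After y ≤ 8: [(53/7,8) (11,64/11) (11,8)]
5. Canonical ring: [(53/7,8) (11,64/11) (11,8)]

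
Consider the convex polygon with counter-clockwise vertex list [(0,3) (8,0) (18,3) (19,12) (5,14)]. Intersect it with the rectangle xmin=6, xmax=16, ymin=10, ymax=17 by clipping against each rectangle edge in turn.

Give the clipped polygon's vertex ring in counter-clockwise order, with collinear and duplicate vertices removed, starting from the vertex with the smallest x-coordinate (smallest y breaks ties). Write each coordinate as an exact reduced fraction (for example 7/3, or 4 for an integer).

1. After x ≥ 6: [(6,3/4) (8,0) (18,3) (19,12) (6,97/7)]
2. After x ≤ 16: [(6,3/4) (8,0) (16,12/5) (16,87/7) (6,97/7)]
3. After y ≥ 10: [(6,10) (16,10) (16,87/7) (6,97/7)]
4. After y ≤ 17: [(6,10) (16,10) (16,87/7) (6,97/7)]
5. Canonical ring: [(6,10) (16,10) (16,87/7) (6,97/7)]

Clipped polygon: [(6,10) (16,10) (16,87/7) (6,97/7)]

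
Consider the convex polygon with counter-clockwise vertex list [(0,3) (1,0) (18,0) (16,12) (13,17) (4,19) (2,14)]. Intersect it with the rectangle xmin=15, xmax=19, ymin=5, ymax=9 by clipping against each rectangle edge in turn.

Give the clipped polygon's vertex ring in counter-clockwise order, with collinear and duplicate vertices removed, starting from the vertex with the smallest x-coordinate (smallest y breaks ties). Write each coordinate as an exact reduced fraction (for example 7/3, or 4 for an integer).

Clipped polygon: [(15,5) (103/6,5) (33/2,9) (15,9)]

1. After x ≥ 15: [(15,0) (18,0) (16,12) (15,41/3)]
2. After x ≤ 19: [(15,0) (18,0) (16,12) (15,41/3)]
3. After y ≥ 5: [(15,5) (103/6,5) (16,12) (15,41/3)]
4. After y ≤ 9: [(15,9) (15,5) (103/6,5) (33/2,9)]
5. Canonical ring: [(15,5) (103/6,5) (33/2,9) (15,9)]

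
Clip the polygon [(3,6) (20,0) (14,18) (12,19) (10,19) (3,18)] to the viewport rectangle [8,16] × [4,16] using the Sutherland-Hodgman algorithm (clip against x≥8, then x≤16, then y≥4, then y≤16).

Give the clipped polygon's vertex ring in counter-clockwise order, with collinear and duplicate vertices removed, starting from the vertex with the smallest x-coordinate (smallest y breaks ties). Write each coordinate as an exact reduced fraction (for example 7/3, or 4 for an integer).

Clipped polygon: [(8,72/17) (26/3,4) (16,4) (16,12) (44/3,16) (8,16)]

1. After x ≥ 8: [(8,72/17) (20,0) (14,18) (12,19) (10,19) (8,131/7)]
2. After x ≤ 16: [(8,72/17) (16,24/17) (16,12) (14,18) (12,19) (10,19) (8,131/7)]
3. After y ≥ 4: [(8,72/17) (26/3,4) (16,4) (16,12) (14,18) (12,19) (10,19) (8,131/7)]
4. After y ≤ 16: [(8,16) (8,72/17) (26/3,4) (16,4) (16,12) (44/3,16)]
5. Canonical ring: [(8,72/17) (26/3,4) (16,4) (16,12) (44/3,16) (8,16)]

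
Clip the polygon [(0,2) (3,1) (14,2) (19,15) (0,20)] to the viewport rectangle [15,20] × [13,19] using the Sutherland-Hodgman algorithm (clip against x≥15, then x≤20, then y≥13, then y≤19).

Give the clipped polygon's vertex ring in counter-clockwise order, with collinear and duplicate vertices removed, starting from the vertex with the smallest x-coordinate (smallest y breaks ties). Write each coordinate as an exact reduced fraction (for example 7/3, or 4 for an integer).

Clipped polygon: [(15,13) (237/13,13) (19,15) (15,305/19)]

1. After x ≥ 15: [(15,23/5) (19,15) (15,305/19)]
2. After x ≤ 20: [(15,23/5) (19,15) (15,305/19)]
3. After y ≥ 13: [(15,13) (237/13,13) (19,15) (15,305/19)]
4. After y ≤ 19: [(15,13) (237/13,13) (19,15) (15,305/19)]
5. Canonical ring: [(15,13) (237/13,13) (19,15) (15,305/19)]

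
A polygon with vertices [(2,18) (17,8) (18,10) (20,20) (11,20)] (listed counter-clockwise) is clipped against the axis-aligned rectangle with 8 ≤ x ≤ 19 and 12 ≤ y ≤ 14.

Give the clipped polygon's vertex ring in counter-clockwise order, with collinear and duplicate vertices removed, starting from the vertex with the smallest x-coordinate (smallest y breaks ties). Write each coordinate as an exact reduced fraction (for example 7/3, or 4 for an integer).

Clipped polygon: [(8,14) (11,12) (92/5,12) (94/5,14)]

1. After x ≥ 8: [(8,58/3) (8,14) (17,8) (18,10) (20,20) (11,20)]
2. After x ≤ 19: [(8,58/3) (8,14) (17,8) (18,10) (19,15) (19,20) (11,20)]
3. After y ≥ 12: [(8,58/3) (8,14) (11,12) (92/5,12) (19,15) (19,20) (11,20)]
4. After y ≤ 14: [(8,14) (8,14) (11,12) (92/5,12) (94/5,14)]
5. Canonical ring: [(8,14) (11,12) (92/5,12) (94/5,14)]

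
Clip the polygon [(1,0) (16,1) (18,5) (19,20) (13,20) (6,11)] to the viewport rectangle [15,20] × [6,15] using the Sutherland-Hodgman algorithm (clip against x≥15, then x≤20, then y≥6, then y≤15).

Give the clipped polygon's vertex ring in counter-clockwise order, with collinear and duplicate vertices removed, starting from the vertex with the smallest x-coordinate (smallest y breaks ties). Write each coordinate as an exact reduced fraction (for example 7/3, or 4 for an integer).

1. After x ≥ 15: [(15,14/15) (16,1) (18,5) (19,20) (15,20)]
2. After x ≤ 20: [(15,14/15) (16,1) (18,5) (19,20) (15,20)]
3. After y ≥ 6: [(15,6) (271/15,6) (19,20) (15,20)]
4. After y ≤ 15: [(15,15) (15,6) (271/15,6) (56/3,15)]
5. Canonical ring: [(15,6) (271/15,6) (56/3,15) (15,15)]

Clipped polygon: [(15,6) (271/15,6) (56/3,15) (15,15)]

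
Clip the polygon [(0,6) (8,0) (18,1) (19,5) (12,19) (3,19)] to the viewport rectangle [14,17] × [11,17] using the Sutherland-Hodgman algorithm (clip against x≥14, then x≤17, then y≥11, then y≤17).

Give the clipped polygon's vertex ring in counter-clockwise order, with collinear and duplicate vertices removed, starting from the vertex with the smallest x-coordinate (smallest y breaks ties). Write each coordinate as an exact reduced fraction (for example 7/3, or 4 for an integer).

1. After x ≥ 14: [(14,3/5) (18,1) (19,5) (14,15)]
2. After x ≤ 17: [(14,3/5) (17,9/10) (17,9) (14,15)]
3. After y ≥ 11: [(14,11) (16,11) (14,15)]
4. After y ≤ 17: [(14,11) (16,11) (14,15)]
5. Canonical ring: [(14,11) (16,11) (14,15)]

Clipped polygon: [(14,11) (16,11) (14,15)]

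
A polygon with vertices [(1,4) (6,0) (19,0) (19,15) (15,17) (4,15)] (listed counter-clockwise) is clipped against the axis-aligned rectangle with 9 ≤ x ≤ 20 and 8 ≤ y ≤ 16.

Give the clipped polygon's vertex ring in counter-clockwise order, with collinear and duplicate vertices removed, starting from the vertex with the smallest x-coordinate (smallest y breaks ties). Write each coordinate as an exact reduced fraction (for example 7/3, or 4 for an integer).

1. After x ≥ 9: [(9,0) (19,0) (19,15) (15,17) (9,175/11)]
2. After x ≤ 20: [(9,0) (19,0) (19,15) (15,17) (9,175/11)]
3. After y ≥ 8: [(9,8) (19,8) (19,15) (15,17) (9,175/11)]
4. After y ≤ 16: [(9,8) (19,8) (19,15) (17,16) (19/2,16) (9,175/11)]
5. Canonical ring: [(9,8) (19,8) (19,15) (17,16) (19/2,16) (9,175/11)]

Clipped polygon: [(9,8) (19,8) (19,15) (17,16) (19/2,16) (9,175/11)]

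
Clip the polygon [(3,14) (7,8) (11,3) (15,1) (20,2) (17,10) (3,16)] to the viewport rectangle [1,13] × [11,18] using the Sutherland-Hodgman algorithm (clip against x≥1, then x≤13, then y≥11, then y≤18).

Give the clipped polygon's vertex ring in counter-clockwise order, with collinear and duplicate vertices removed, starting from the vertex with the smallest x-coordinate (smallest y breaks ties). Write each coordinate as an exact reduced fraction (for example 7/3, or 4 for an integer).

Clipped polygon: [(3,14) (5,11) (13,11) (13,82/7) (3,16)]

1. After x ≥ 1: [(3,14) (7,8) (11,3) (15,1) (20,2) (17,10) (3,16)]
2. After x ≤ 13: [(3,14) (7,8) (11,3) (13,2) (13,82/7) (3,16)]
3. After y ≥ 11: [(3,14) (5,11) (13,11) (13,82/7) (3,16)]
4. After y ≤ 18: [(3,14) (5,11) (13,11) (13,82/7) (3,16)]
5. Canonical ring: [(3,14) (5,11) (13,11) (13,82/7) (3,16)]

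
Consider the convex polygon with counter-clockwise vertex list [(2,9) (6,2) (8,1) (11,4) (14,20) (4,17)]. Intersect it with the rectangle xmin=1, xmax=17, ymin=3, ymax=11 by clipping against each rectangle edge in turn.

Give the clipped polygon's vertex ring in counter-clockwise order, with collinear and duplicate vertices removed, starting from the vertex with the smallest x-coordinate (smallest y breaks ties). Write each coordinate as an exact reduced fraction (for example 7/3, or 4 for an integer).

1. After x ≥ 1: [(2,9) (6,2) (8,1) (11,4) (14,20) (4,17)]
2. After x ≤ 17: [(2,9) (6,2) (8,1) (11,4) (14,20) (4,17)]
3. After y ≥ 3: [(2,9) (38/7,3) (10,3) (11,4) (14,20) (4,17)]
4. After y ≤ 11: [(5/2,11) (2,9) (38/7,3) (10,3) (11,4) (197/16,11)]
5. Canonical ring: [(2,9) (38/7,3) (10,3) (11,4) (197/16,11) (5/2,11)]

Clipped polygon: [(2,9) (38/7,3) (10,3) (11,4) (197/16,11) (5/2,11)]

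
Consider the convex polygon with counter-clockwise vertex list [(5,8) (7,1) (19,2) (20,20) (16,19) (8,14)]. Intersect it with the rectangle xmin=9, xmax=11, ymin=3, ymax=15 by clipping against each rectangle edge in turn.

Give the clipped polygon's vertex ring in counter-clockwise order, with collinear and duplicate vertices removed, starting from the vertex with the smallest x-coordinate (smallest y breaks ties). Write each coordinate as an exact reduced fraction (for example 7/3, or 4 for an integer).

1. After x ≥ 9: [(9,7/6) (19,2) (20,20) (16,19) (9,117/8)]
2. After x ≤ 11: [(9,7/6) (11,4/3) (11,127/8) (9,117/8)]
3. After y ≥ 3: [(9,3) (11,3) (11,127/8) (9,117/8)]
4. After y ≤ 15: [(9,3) (11,3) (11,15) (48/5,15) (9,117/8)]
5. Canonical ring: [(9,3) (11,3) (11,15) (48/5,15) (9,117/8)]

Clipped polygon: [(9,3) (11,3) (11,15) (48/5,15) (9,117/8)]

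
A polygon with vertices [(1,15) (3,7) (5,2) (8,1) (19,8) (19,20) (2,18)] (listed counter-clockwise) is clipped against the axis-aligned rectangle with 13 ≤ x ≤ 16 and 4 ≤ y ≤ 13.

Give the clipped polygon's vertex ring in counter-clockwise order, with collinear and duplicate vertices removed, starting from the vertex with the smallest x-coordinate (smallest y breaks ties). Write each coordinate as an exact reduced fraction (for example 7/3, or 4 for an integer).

1. After x ≥ 13: [(13,46/11) (19,8) (19,20) (13,328/17)]
2. After x ≤ 16: [(13,46/11) (16,67/11) (16,334/17) (13,328/17)]
3. After y ≥ 4: [(13,46/11) (16,67/11) (16,334/17) (13,328/17)]
4. After y ≤ 13: [(13,13) (13,46/11) (16,67/11) (16,13)]
5. Canonical ring: [(13,46/11) (16,67/11) (16,13) (13,13)]

Clipped polygon: [(13,46/11) (16,67/11) (16,13) (13,13)]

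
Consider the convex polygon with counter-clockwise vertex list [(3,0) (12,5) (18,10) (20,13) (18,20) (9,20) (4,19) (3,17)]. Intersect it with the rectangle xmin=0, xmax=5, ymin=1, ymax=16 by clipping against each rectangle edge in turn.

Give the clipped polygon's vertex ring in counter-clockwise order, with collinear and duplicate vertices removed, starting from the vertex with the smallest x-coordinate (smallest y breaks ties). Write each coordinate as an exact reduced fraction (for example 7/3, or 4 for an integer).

1. After x ≥ 0: [(3,0) (12,5) (18,10) (20,13) (18,20) (9,20) (4,19) (3,17)]
2. After x ≤ 5: [(3,0) (5,10/9) (5,96/5) (4,19) (3,17)]
3. After y ≥ 1: [(3,1) (24/5,1) (5,10/9) (5,96/5) (4,19) (3,17)]
4. After y ≤ 16: [(3,16) (3,1) (24/5,1) (5,10/9) (5,16)]
5. Canonical ring: [(3,1) (24/5,1) (5,10/9) (5,16) (3,16)]

Clipped polygon: [(3,1) (24/5,1) (5,10/9) (5,16) (3,16)]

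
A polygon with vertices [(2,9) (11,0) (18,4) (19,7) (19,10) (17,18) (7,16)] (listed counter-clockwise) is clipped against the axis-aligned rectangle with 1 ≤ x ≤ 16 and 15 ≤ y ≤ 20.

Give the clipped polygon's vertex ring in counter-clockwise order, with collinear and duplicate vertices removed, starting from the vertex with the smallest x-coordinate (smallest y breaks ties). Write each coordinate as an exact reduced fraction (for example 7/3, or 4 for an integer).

1. After x ≥ 1: [(2,9) (11,0) (18,4) (19,7) (19,10) (17,18) (7,16)]
2. After x ≤ 16: [(2,9) (11,0) (16,20/7) (16,89/5) (7,16)]
3. After y ≥ 15: [(44/7,15) (16,15) (16,89/5) (7,16)]
4. After y ≤ 20: [(44/7,15) (16,15) (16,89/5) (7,16)]
5. Canonical ring: [(44/7,15) (16,15) (16,89/5) (7,16)]

Clipped polygon: [(44/7,15) (16,15) (16,89/5) (7,16)]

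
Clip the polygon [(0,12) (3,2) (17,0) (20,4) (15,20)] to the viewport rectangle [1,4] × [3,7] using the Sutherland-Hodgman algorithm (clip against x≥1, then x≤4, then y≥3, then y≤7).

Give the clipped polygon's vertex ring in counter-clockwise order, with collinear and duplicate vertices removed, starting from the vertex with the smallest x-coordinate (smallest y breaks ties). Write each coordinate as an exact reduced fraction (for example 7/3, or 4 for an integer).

1. After x ≥ 1: [(1,188/15) (1,26/3) (3,2) (17,0) (20,4) (15,20)]
2. After x ≤ 4: [(4,212/15) (1,188/15) (1,26/3) (3,2) (4,13/7)]
3. After y ≥ 3: [(4,3) (4,212/15) (1,188/15) (1,26/3) (27/10,3)]
4. After y ≤ 7: [(4,3) (4,7) (3/2,7) (27/10,3)]
5. Canonical ring: [(3/2,7) (27/10,3) (4,3) (4,7)]

Clipped polygon: [(3/2,7) (27/10,3) (4,3) (4,7)]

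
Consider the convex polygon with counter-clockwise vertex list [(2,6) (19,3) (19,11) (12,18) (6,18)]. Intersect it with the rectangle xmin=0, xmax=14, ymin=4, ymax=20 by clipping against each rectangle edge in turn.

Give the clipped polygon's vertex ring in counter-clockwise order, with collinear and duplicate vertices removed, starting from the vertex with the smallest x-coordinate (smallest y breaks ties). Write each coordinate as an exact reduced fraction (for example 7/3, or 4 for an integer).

1. After x ≥ 0: [(2,6) (19,3) (19,11) (12,18) (6,18)]
2. After x ≤ 14: [(2,6) (14,66/17) (14,16) (12,18) (6,18)]
3. After y ≥ 4: [(2,6) (40/3,4) (14,4) (14,16) (12,18) (6,18)]
4. After y ≤ 20: [(2,6) (40/3,4) (14,4) (14,16) (12,18) (6,18)]
5. Canonical ring: [(2,6) (40/3,4) (14,4) (14,16) (12,18) (6,18)]

Clipped polygon: [(2,6) (40/3,4) (14,4) (14,16) (12,18) (6,18)]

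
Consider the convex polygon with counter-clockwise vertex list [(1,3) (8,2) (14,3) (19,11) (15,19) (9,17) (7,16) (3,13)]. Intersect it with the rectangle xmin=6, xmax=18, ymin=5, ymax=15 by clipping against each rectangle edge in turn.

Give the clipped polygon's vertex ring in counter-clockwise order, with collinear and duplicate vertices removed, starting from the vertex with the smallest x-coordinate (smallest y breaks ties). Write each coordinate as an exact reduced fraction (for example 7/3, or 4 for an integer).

Clipped polygon: [(6,5) (61/4,5) (18,47/5) (18,13) (17,15) (6,15)]

1. After x ≥ 6: [(6,16/7) (8,2) (14,3) (19,11) (15,19) (9,17) (7,16) (6,61/4)]
2. After x ≤ 18: [(6,16/7) (8,2) (14,3) (18,47/5) (18,13) (15,19) (9,17) (7,16) (6,61/4)]
3. After y ≥ 5: [(6,5) (61/4,5) (18,47/5) (18,13) (15,19) (9,17) (7,16) (6,61/4)]
4. After y ≤ 15: [(6,15) (6,5) (61/4,5) (18,47/5) (18,13) (17,15)]
5. Canonical ring: [(6,5) (61/4,5) (18,47/5) (18,13) (17,15) (6,15)]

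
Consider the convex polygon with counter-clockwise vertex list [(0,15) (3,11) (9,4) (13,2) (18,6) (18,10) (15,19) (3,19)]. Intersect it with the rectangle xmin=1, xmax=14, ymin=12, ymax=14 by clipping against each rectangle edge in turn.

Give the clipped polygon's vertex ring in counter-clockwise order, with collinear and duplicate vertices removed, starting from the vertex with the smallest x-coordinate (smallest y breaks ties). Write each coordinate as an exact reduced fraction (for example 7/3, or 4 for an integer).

Clipped polygon: [(1,41/3) (9/4,12) (14,12) (14,14) (1,14)]

1. After x ≥ 1: [(1,49/3) (1,41/3) (3,11) (9,4) (13,2) (18,6) (18,10) (15,19) (3,19)]
2. After x ≤ 14: [(1,49/3) (1,41/3) (3,11) (9,4) (13,2) (14,14/5) (14,19) (3,19)]
3. After y ≥ 12: [(1,49/3) (1,41/3) (9/4,12) (14,12) (14,19) (3,19)]
4. After y ≤ 14: [(1,14) (1,41/3) (9/4,12) (14,12) (14,14)]
5. Canonical ring: [(1,41/3) (9/4,12) (14,12) (14,14) (1,14)]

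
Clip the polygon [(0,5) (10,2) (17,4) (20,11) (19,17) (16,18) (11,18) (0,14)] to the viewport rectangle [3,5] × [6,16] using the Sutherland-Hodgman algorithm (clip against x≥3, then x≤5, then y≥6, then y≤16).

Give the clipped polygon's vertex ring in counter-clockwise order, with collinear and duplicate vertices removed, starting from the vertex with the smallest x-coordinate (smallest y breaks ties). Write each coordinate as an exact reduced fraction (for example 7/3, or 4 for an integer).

1. After x ≥ 3: [(3,41/10) (10,2) (17,4) (20,11) (19,17) (16,18) (11,18) (3,166/11)]
2. After x ≤ 5: [(3,41/10) (5,7/2) (5,174/11) (3,166/11)]
3. After y ≥ 6: [(3,6) (5,6) (5,174/11) (3,166/11)]
4. After y ≤ 16: [(3,6) (5,6) (5,174/11) (3,166/11)]
5. Canonical ring: [(3,6) (5,6) (5,174/11) (3,166/11)]

Clipped polygon: [(3,6) (5,6) (5,174/11) (3,166/11)]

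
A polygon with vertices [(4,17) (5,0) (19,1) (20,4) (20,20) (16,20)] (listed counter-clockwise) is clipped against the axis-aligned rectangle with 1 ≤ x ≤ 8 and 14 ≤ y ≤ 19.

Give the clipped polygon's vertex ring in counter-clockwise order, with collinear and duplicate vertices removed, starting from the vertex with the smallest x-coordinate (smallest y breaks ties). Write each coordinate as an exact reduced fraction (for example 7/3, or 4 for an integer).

1. After x ≥ 1: [(4,17) (5,0) (19,1) (20,4) (20,20) (16,20)]
2. After x ≤ 8: [(8,18) (4,17) (5,0) (8,3/14)]
3. After y ≥ 14: [(8,14) (8,18) (4,17) (71/17,14)]
4. After y ≤ 19: [(8,14) (8,18) (4,17) (71/17,14)]
5. Canonical ring: [(4,17) (71/17,14) (8,14) (8,18)]

Clipped polygon: [(4,17) (71/17,14) (8,14) (8,18)]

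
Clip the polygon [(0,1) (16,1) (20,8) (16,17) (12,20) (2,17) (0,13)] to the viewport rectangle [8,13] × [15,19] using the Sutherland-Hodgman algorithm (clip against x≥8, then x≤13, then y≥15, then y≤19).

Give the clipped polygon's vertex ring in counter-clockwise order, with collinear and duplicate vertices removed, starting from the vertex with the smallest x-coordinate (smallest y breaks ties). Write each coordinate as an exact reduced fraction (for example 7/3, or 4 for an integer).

1. After x ≥ 8: [(8,1) (16,1) (20,8) (16,17) (12,20) (8,94/5)]
2. After x ≤ 13: [(8,1) (13,1) (13,77/4) (12,20) (8,94/5)]
3. After y ≥ 15: [(8,15) (13,15) (13,77/4) (12,20) (8,94/5)]
4. After y ≤ 19: [(8,15) (13,15) (13,19) (26/3,19) (8,94/5)]
5. Canonical ring: [(8,15) (13,15) (13,19) (26/3,19) (8,94/5)]

Clipped polygon: [(8,15) (13,15) (13,19) (26/3,19) (8,94/5)]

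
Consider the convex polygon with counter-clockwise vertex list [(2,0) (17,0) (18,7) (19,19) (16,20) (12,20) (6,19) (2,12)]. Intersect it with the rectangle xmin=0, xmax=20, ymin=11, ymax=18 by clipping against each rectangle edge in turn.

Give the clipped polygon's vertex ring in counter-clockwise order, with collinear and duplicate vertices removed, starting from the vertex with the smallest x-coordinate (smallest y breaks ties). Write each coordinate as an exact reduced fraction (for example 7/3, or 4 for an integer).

Clipped polygon: [(2,11) (55/3,11) (227/12,18) (38/7,18) (2,12)]

1. After x ≥ 0: [(2,0) (17,0) (18,7) (19,19) (16,20) (12,20) (6,19) (2,12)]
2. After x ≤ 20: [(2,0) (17,0) (18,7) (19,19) (16,20) (12,20) (6,19) (2,12)]
3. After y ≥ 11: [(2,11) (55/3,11) (19,19) (16,20) (12,20) (6,19) (2,12)]
4. After y ≤ 18: [(2,11) (55/3,11) (227/12,18) (38/7,18) (2,12)]
5. Canonical ring: [(2,11) (55/3,11) (227/12,18) (38/7,18) (2,12)]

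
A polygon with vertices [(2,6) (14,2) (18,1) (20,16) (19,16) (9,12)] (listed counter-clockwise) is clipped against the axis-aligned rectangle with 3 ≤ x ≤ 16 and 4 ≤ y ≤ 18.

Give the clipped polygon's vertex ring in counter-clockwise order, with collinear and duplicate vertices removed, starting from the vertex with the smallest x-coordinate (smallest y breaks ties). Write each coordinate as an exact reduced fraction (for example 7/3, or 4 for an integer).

1. After x ≥ 3: [(3,48/7) (3,17/3) (14,2) (18,1) (20,16) (19,16) (9,12)]
2. After x ≤ 16: [(3,48/7) (3,17/3) (14,2) (16,3/2) (16,74/5) (9,12)]
3. After y ≥ 4: [(3,48/7) (3,17/3) (8,4) (16,4) (16,74/5) (9,12)]
4. After y ≤ 18: [(3,48/7) (3,17/3) (8,4) (16,4) (16,74/5) (9,12)]
5. Canonical ring: [(3,17/3) (8,4) (16,4) (16,74/5) (9,12) (3,48/7)]

Clipped polygon: [(3,17/3) (8,4) (16,4) (16,74/5) (9,12) (3,48/7)]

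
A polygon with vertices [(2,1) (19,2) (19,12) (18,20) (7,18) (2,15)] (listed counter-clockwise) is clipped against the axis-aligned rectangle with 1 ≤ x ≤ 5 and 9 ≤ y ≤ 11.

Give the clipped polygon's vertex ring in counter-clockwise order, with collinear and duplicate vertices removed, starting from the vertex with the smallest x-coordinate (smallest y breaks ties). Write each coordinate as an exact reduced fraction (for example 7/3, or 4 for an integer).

1. After x ≥ 1: [(2,1) (19,2) (19,12) (18,20) (7,18) (2,15)]
2. After x ≤ 5: [(2,1) (5,20/17) (5,84/5) (2,15)]
3. After y ≥ 9: [(2,9) (5,9) (5,84/5) (2,15)]
4. After y ≤ 11: [(2,11) (2,9) (5,9) (5,11)]
5. Canonical ring: [(2,9) (5,9) (5,11) (2,11)]

Clipped polygon: [(2,9) (5,9) (5,11) (2,11)]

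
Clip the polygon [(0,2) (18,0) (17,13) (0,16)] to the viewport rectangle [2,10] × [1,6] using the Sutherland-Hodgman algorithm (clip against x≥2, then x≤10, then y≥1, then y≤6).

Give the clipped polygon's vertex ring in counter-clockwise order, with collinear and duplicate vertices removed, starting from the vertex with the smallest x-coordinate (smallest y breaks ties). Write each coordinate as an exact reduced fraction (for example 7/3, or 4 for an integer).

1. After x ≥ 2: [(2,16/9) (18,0) (17,13) (2,266/17)]
2. After x ≤ 10: [(2,16/9) (10,8/9) (10,242/17) (2,266/17)]
3. After y ≥ 1: [(2,16/9) (9,1) (10,1) (10,242/17) (2,266/17)]
4. After y ≤ 6: [(2,6) (2,16/9) (9,1) (10,1) (10,6)]
5. Canonical ring: [(2,16/9) (9,1) (10,1) (10,6) (2,6)]

Clipped polygon: [(2,16/9) (9,1) (10,1) (10,6) (2,6)]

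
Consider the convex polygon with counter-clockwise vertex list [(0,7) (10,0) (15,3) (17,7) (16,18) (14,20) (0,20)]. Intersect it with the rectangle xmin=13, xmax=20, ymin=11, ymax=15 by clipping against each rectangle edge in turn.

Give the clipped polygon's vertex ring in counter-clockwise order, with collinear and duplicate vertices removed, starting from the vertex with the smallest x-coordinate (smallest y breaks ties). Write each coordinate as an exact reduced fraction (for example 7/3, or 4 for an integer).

1. After x ≥ 13: [(13,9/5) (15,3) (17,7) (16,18) (14,20) (13,20)]
2. After x ≤ 20: [(13,9/5) (15,3) (17,7) (16,18) (14,20) (13,20)]
3. After y ≥ 11: [(13,11) (183/11,11) (16,18) (14,20) (13,20)]
4. After y ≤ 15: [(13,15) (13,11) (183/11,11) (179/11,15)]
5. Canonical ring: [(13,11) (183/11,11) (179/11,15) (13,15)]

Clipped polygon: [(13,11) (183/11,11) (179/11,15) (13,15)]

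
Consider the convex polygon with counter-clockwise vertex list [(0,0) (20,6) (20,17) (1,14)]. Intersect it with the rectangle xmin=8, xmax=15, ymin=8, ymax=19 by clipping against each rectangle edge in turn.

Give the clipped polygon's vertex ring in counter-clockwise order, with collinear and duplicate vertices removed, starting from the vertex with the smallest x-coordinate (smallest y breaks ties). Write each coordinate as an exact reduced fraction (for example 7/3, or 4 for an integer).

Clipped polygon: [(8,8) (15,8) (15,308/19) (8,287/19)]

1. After x ≥ 8: [(8,12/5) (20,6) (20,17) (8,287/19)]
2. After x ≤ 15: [(8,12/5) (15,9/2) (15,308/19) (8,287/19)]
3. After y ≥ 8: [(8,8) (15,8) (15,308/19) (8,287/19)]
4. After y ≤ 19: [(8,8) (15,8) (15,308/19) (8,287/19)]
5. Canonical ring: [(8,8) (15,8) (15,308/19) (8,287/19)]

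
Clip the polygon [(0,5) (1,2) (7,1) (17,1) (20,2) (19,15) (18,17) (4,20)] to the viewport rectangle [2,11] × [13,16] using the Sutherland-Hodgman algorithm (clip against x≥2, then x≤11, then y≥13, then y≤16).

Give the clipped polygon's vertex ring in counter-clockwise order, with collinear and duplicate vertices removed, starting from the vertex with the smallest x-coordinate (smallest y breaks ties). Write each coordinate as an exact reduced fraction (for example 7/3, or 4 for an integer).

1. After x ≥ 2: [(2,25/2) (2,11/6) (7,1) (17,1) (20,2) (19,15) (18,17) (4,20)]
2. After x ≤ 11: [(2,25/2) (2,11/6) (7,1) (11,1) (11,37/2) (4,20)]
3. After y ≥ 13: [(32/15,13) (11,13) (11,37/2) (4,20)]
4. After y ≤ 16: [(44/15,16) (32/15,13) (11,13) (11,16)]
5. Canonical ring: [(32/15,13) (11,13) (11,16) (44/15,16)]

Clipped polygon: [(32/15,13) (11,13) (11,16) (44/15,16)]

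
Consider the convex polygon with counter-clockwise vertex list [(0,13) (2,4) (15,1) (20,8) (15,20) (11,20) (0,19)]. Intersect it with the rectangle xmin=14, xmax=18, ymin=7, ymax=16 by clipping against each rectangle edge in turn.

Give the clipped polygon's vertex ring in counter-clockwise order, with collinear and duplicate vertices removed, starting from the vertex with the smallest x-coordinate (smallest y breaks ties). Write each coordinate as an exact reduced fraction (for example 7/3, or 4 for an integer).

Clipped polygon: [(14,7) (18,7) (18,64/5) (50/3,16) (14,16)]

1. After x ≥ 14: [(14,16/13) (15,1) (20,8) (15,20) (14,20)]
2. After x ≤ 18: [(14,16/13) (15,1) (18,26/5) (18,64/5) (15,20) (14,20)]
3. After y ≥ 7: [(14,7) (18,7) (18,64/5) (15,20) (14,20)]
4. After y ≤ 16: [(14,16) (14,7) (18,7) (18,64/5) (50/3,16)]
5. Canonical ring: [(14,7) (18,7) (18,64/5) (50/3,16) (14,16)]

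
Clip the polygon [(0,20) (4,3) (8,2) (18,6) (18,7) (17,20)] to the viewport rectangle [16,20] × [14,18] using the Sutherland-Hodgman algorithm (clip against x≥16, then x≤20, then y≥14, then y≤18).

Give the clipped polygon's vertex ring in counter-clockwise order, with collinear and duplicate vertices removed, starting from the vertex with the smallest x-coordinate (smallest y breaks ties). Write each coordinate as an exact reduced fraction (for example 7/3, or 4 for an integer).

1. After x ≥ 16: [(16,20) (16,26/5) (18,6) (18,7) (17,20)]
2. After x ≤ 20: [(16,20) (16,26/5) (18,6) (18,7) (17,20)]
3. After y ≥ 14: [(16,20) (16,14) (227/13,14) (17,20)]
4. After y ≤ 18: [(16,18) (16,14) (227/13,14) (223/13,18)]
5. Canonical ring: [(16,14) (227/13,14) (223/13,18) (16,18)]

Clipped polygon: [(16,14) (227/13,14) (223/13,18) (16,18)]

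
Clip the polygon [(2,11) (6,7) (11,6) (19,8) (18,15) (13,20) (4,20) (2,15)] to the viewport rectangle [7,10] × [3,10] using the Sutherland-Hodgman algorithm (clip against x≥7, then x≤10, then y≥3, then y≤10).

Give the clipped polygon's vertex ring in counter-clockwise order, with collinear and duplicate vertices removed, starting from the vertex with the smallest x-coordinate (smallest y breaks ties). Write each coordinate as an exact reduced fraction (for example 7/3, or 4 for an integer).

1. After x ≥ 7: [(7,34/5) (11,6) (19,8) (18,15) (13,20) (7,20)]
2. After x ≤ 10: [(7,34/5) (10,31/5) (10,20) (7,20)]
3. After y ≥ 3: [(7,34/5) (10,31/5) (10,20) (7,20)]
4. After y ≤ 10: [(7,10) (7,34/5) (10,31/5) (10,10)]
5. Canonical ring: [(7,34/5) (10,31/5) (10,10) (7,10)]

Clipped polygon: [(7,34/5) (10,31/5) (10,10) (7,10)]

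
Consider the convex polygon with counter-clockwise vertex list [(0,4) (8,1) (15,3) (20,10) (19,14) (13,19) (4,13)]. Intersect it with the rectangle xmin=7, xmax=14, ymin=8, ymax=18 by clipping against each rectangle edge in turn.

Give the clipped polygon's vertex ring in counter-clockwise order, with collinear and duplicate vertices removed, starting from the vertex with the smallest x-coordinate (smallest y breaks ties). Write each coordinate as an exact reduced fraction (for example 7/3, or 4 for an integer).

Clipped polygon: [(7,8) (14,8) (14,18) (23/2,18) (7,15)]

1. After x ≥ 7: [(7,11/8) (8,1) (15,3) (20,10) (19,14) (13,19) (7,15)]
2. After x ≤ 14: [(7,11/8) (8,1) (14,19/7) (14,109/6) (13,19) (7,15)]
3. After y ≥ 8: [(7,8) (14,8) (14,109/6) (13,19) (7,15)]
4. After y ≤ 18: [(7,8) (14,8) (14,18) (23/2,18) (7,15)]
5. Canonical ring: [(7,8) (14,8) (14,18) (23/2,18) (7,15)]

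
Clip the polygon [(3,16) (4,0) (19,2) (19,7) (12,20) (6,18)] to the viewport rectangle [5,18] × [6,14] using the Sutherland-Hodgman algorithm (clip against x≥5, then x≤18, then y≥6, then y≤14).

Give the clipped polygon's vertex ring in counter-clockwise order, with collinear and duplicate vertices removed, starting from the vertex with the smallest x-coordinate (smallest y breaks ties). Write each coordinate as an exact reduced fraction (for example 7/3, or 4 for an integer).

1. After x ≥ 5: [(5,52/3) (5,2/15) (19,2) (19,7) (12,20) (6,18)]
2. After x ≤ 18: [(5,52/3) (5,2/15) (18,28/15) (18,62/7) (12,20) (6,18)]
3. After y ≥ 6: [(5,52/3) (5,6) (18,6) (18,62/7) (12,20) (6,18)]
4. After y ≤ 14: [(5,14) (5,6) (18,6) (18,62/7) (198/13,14)]
5. Canonical ring: [(5,6) (18,6) (18,62/7) (198/13,14) (5,14)]

Clipped polygon: [(5,6) (18,6) (18,62/7) (198/13,14) (5,14)]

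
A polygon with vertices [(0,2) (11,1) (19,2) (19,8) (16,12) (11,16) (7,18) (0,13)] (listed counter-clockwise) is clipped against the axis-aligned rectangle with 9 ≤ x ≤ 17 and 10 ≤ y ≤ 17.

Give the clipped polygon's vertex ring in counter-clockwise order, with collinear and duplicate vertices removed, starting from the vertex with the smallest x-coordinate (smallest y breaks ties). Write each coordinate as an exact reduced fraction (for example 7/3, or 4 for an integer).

Clipped polygon: [(9,10) (17,10) (17,32/3) (16,12) (11,16) (9,17)]

1. After x ≥ 9: [(9,13/11) (11,1) (19,2) (19,8) (16,12) (11,16) (9,17)]
2. After x ≤ 17: [(9,13/11) (11,1) (17,7/4) (17,32/3) (16,12) (11,16) (9,17)]
3. After y ≥ 10: [(9,10) (17,10) (17,32/3) (16,12) (11,16) (9,17)]
4. After y ≤ 17: [(9,10) (17,10) (17,32/3) (16,12) (11,16) (9,17)]
5. Canonical ring: [(9,10) (17,10) (17,32/3) (16,12) (11,16) (9,17)]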